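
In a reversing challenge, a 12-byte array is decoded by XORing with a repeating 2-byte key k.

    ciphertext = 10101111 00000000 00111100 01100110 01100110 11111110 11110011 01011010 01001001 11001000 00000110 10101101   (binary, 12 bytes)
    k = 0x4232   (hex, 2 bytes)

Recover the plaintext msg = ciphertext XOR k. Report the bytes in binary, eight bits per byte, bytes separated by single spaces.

11101101 00110010 01111110 01010100 00100100 11001100 10110001 01101000 00001011 11111010 01000100 10011111

The 2-byte key repeats, so the effective keystream is 42 32 42 32 42 32 42 32 42 32 42 32.
byte 0: af ⊕ 42 = ed
byte 1: 00 ⊕ 32 = 32
byte 2: 3c ⊕ 42 = 7e
byte 3: 66 ⊕ 32 = 54
byte 4: 66 ⊕ 42 = 24
byte 5: fe ⊕ 32 = cc
byte 6: f3 ⊕ 42 = b1
byte 7: 5a ⊕ 32 = 68
byte 8: 49 ⊕ 42 = 0b
byte 9: c8 ⊕ 32 = fa
byte 10: 06 ⊕ 42 = 44
byte 11: ad ⊕ 32 = 9f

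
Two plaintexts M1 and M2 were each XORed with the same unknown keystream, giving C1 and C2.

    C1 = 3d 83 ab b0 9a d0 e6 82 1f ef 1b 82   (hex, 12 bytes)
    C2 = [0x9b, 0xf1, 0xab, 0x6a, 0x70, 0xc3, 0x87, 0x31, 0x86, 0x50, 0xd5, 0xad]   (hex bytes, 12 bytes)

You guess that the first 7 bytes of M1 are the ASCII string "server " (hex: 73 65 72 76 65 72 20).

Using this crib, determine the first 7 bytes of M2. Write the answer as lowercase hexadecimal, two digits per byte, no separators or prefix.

First, C1 ⊕ C2 = (M1 ⊕ K) ⊕ (M2 ⊕ K) = M1 ⊕ M2, so the key drops out. Then M2 = (M1 ⊕ M2) ⊕ M1 over the first 7 bytes.
byte 0: (3d XOR 9b) XOR 73 = a6 XOR 73 = d5
byte 1: (83 XOR f1) XOR 65 = 72 XOR 65 = 17
byte 2: (ab XOR ab) XOR 72 = 00 XOR 72 = 72
byte 3: (b0 XOR 6a) XOR 76 = da XOR 76 = ac
byte 4: (9a XOR 70) XOR 65 = ea XOR 65 = 8f
byte 5: (d0 XOR c3) XOR 72 = 13 XOR 72 = 61
byte 6: (e6 XOR 87) XOR 20 = 61 XOR 20 = 41

d51772ac8f6141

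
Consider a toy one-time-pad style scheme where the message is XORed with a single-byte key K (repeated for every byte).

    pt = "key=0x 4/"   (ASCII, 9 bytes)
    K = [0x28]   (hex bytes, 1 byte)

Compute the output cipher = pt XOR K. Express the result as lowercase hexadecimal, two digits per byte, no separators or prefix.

The 1-byte key repeats, so the effective keystream is 28 28 28 28 28 28 28 28 28.
byte 0: 107 xor  40 =  67
byte 1: 101 xor  40 =  77
byte 2: 121 xor  40 =  81
byte 3:  61 xor  40 =  21
byte 4:  48 xor  40 =  24
byte 5: 120 xor  40 =  80
byte 6:  32 xor  40 =   8
byte 7:  52 xor  40 =  28
byte 8:  47 xor  40 =   7

434d51151850081c07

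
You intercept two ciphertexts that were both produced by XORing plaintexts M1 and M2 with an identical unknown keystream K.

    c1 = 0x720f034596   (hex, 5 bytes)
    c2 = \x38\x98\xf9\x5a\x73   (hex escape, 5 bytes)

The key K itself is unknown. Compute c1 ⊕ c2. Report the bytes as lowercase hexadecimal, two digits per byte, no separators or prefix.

4a97fa1fe5

c1 ⊕ c2 = (M1 ⊕ K) ⊕ (M2 ⊕ K) = M1 ⊕ M2 — the shared key cancels under XOR.
01110010 XOR 00111000 = 01001010
00001111 XOR 10011000 = 10010111
00000011 XOR 11111001 = 11111010
01000101 XOR 01011010 = 00011111
10010110 XOR 01110011 = 11100101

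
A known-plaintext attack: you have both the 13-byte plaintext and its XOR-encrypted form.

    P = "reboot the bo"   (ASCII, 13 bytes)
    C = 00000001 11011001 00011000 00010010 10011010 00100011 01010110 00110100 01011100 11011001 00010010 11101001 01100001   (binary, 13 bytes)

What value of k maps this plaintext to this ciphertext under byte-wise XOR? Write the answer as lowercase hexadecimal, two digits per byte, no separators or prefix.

73bc7a7df557764034bc328b0e

Since C = P ⊕ k, XORing both sides with P gives k = P ⊕ C.
72 ⊕ 01 = 73
65 ⊕ d9 = bc
62 ⊕ 18 = 7a
6f ⊕ 12 = 7d
6f ⊕ 9a = f5
74 ⊕ 23 = 57
20 ⊕ 56 = 76
74 ⊕ 34 = 40
68 ⊕ 5c = 34
65 ⊕ d9 = bc
20 ⊕ 12 = 32
62 ⊕ e9 = 8b
6f ⊕ 61 = 0e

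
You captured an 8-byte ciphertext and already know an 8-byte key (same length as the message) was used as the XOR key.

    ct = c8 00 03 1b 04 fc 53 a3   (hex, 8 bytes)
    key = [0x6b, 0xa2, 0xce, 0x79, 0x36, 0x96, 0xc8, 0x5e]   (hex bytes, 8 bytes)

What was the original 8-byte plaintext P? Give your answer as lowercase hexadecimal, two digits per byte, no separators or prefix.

a3a2cd62326a9bfd

byte 0: c8 XOR 6b = a3
byte 1: 00 XOR a2 = a2
byte 2: 03 XOR ce = cd
byte 3: 1b XOR 79 = 62
byte 4: 04 XOR 36 = 32
byte 5: fc XOR 96 = 6a
byte 6: 53 XOR c8 = 9b
byte 7: a3 XOR 5e = fd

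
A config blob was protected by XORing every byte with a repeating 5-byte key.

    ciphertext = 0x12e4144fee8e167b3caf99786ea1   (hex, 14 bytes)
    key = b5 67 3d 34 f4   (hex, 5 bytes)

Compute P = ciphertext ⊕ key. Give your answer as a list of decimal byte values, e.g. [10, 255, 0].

The 5-byte key repeats, so the effective keystream is b5 67 3d 34 f4 b5 67 3d 34 f4 b5 67 3d 34.
byte 0:  18 ⊕ 181 = 167
byte 1: 228 ⊕ 103 = 131
byte 2:  20 ⊕  61 =  41
byte 3:  79 ⊕  52 = 123
byte 4: 238 ⊕ 244 =  26
byte 5: 142 ⊕ 181 =  59
byte 6:  22 ⊕ 103 = 113
byte 7: 123 ⊕  61 =  70
byte 8:  60 ⊕  52 =   8
byte 9: 175 ⊕ 244 =  91
byte 10: 153 ⊕ 181 =  44
byte 11: 120 ⊕ 103 =  31
byte 12: 110 ⊕  61 =  83
byte 13: 161 ⊕  52 = 149

[167, 131, 41, 123, 26, 59, 113, 70, 8, 91, 44, 31, 83, 149]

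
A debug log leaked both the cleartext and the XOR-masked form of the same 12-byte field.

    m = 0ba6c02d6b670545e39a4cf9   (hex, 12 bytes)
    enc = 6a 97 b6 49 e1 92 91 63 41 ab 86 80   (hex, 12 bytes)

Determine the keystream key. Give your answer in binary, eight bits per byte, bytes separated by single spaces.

01100001 00110001 01110110 01100100 10001010 11110101 10010100 00100110 10100010 00110001 11001010 01111001

Since enc = m ⊕ key, XORing both sides with m gives key = m ⊕ enc.
0b XOR 6a = 61
a6 XOR 97 = 31
c0 XOR b6 = 76
2d XOR 49 = 64
6b XOR e1 = 8a
67 XOR 92 = f5
05 XOR 91 = 94
45 XOR 63 = 26
e3 XOR 41 = a2
9a XOR ab = 31
4c XOR 86 = ca
f9 XOR 80 = 79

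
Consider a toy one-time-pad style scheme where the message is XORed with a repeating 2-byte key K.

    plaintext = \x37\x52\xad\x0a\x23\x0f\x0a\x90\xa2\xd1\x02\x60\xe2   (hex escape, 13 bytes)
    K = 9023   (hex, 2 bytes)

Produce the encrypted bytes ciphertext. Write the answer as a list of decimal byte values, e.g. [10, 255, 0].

[167, 113, 61, 41, 179, 44, 154, 179, 50, 242, 146, 67, 114]

The 2-byte key repeats, so the effective keystream is 90 23 90 23 90 23 90 23 90 23 90 23 90.
byte 0:  55 xor 144 = 167
byte 1:  82 xor  35 = 113
byte 2: 173 xor 144 =  61
byte 3:  10 xor  35 =  41
byte 4:  35 xor 144 = 179
byte 5:  15 xor  35 =  44
byte 6:  10 xor 144 = 154
byte 7: 144 xor  35 = 179
byte 8: 162 xor 144 =  50
byte 9: 209 xor  35 = 242
byte 10:   2 xor 144 = 146
byte 11:  96 xor  35 =  67
byte 12: 226 xor 144 = 114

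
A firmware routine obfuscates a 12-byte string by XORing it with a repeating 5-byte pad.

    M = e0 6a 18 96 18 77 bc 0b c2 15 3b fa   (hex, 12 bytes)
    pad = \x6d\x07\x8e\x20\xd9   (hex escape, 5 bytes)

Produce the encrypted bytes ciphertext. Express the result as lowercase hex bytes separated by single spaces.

The 5-byte key repeats, so the effective keystream is 6d 07 8e 20 d9 6d 07 8e 20 d9 6d 07.
byte 0: e0 XOR 6d = 8d
byte 1: 6a XOR 07 = 6d
byte 2: 18 XOR 8e = 96
byte 3: 96 XOR 20 = b6
byte 4: 18 XOR d9 = c1
byte 5: 77 XOR 6d = 1a
byte 6: bc XOR 07 = bb
byte 7: 0b XOR 8e = 85
byte 8: c2 XOR 20 = e2
byte 9: 15 XOR d9 = cc
byte 10: 3b XOR 6d = 56
byte 11: fa XOR 07 = fd

8d 6d 96 b6 c1 1a bb 85 e2 cc 56 fd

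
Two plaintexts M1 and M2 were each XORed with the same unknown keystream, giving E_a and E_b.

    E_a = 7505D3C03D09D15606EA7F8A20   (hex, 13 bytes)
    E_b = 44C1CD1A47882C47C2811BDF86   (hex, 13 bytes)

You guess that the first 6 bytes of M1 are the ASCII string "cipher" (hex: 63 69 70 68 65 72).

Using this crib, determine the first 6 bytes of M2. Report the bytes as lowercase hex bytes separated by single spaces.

52 ad 6e b2 1f f3

First, E_a ⊕ E_b = (M1 ⊕ K) ⊕ (M2 ⊕ K) = M1 ⊕ M2, so the key drops out. Then M2 = (M1 ⊕ M2) ⊕ M1 over the first 6 bytes.
byte 0: (75 xor 44) xor 63 = 31 xor 63 = 52
byte 1: (05 xor c1) xor 69 = c4 xor 69 = ad
byte 2: (d3 xor cd) xor 70 = 1e xor 70 = 6e
byte 3: (c0 xor 1a) xor 68 = da xor 68 = b2
byte 4: (3d xor 47) xor 65 = 7a xor 65 = 1f
byte 5: (09 xor 88) xor 72 = 81 xor 72 = f3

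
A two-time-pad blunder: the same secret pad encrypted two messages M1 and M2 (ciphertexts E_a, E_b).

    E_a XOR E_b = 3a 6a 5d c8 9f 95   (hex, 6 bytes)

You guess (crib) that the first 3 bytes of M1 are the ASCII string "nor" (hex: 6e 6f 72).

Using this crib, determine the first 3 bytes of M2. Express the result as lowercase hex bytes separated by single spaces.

54 05 2f

Since E_a ⊕ E_b = M1 ⊕ M2, XORing with the guessed M1 bytes yields the corresponding M2 bytes: M2 = (E_a ⊕ E_b) ⊕ M1.
3a ⊕ 6e = 54
6a ⊕ 6f = 05
5d ⊕ 72 = 2f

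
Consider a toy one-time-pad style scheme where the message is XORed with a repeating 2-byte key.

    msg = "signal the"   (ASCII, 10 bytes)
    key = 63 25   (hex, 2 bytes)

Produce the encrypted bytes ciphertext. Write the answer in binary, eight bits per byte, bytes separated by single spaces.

The 2-byte key repeats, so the effective keystream is 63 25 63 25 63 25 63 25 63 25.
byte 0: 115 xor  99 =  16
byte 1: 105 xor  37 =  76
byte 2: 103 xor  99 =   4
byte 3: 110 xor  37 =  75
byte 4:  97 xor  99 =   2
byte 5: 108 xor  37 =  73
byte 6:  32 xor  99 =  67
byte 7: 116 xor  37 =  81
byte 8: 104 xor  99 =  11
byte 9: 101 xor  37 =  64

00010000 01001100 00000100 01001011 00000010 01001001 01000011 01010001 00001011 01000000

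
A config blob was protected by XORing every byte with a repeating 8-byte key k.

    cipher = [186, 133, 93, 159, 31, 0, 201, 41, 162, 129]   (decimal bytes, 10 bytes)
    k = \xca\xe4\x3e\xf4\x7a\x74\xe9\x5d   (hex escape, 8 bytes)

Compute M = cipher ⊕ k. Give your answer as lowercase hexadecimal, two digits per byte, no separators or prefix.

7061636b657420746865

The 8-byte key repeats, so the effective keystream is ca e4 3e f4 7a 74 e9 5d ca e4.
byte 0: ba ^ ca = 70
byte 1: 85 ^ e4 = 61
byte 2: 5d ^ 3e = 63
byte 3: 9f ^ f4 = 6b
byte 4: 1f ^ 7a = 65
byte 5: 00 ^ 74 = 74
byte 6: c9 ^ e9 = 20
byte 7: 29 ^ 5d = 74
byte 8: a2 ^ ca = 68
byte 9: 81 ^ e4 = 65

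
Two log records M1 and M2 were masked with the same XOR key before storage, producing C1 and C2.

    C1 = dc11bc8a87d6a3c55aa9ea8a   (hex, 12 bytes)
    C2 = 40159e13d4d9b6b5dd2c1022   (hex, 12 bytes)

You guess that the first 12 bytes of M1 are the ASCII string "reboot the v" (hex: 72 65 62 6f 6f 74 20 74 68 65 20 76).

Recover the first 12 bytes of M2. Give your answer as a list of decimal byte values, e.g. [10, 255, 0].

[238, 97, 64, 246, 60, 123, 53, 4, 239, 224, 218, 222]

First, C1 ⊕ C2 = (M1 ⊕ K) ⊕ (M2 ⊕ K) = M1 ⊕ M2, so the key drops out. Then M2 = (M1 ⊕ M2) ⊕ M1 over the first 12 bytes.
byte 0: (dc XOR 40) XOR 72 = 9c XOR 72 = ee
byte 1: (11 XOR 15) XOR 65 = 04 XOR 65 = 61
byte 2: (bc XOR 9e) XOR 62 = 22 XOR 62 = 40
byte 3: (8a XOR 13) XOR 6f = 99 XOR 6f = f6
byte 4: (87 XOR d4) XOR 6f = 53 XOR 6f = 3c
byte 5: (d6 XOR d9) XOR 74 = 0f XOR 74 = 7b
byte 6: (a3 XOR b6) XOR 20 = 15 XOR 20 = 35
byte 7: (c5 XOR b5) XOR 74 = 70 XOR 74 = 04
byte 8: (5a XOR dd) XOR 68 = 87 XOR 68 = ef
byte 9: (a9 XOR 2c) XOR 65 = 85 XOR 65 = e0
byte 10: (ea XOR 10) XOR 20 = fa XOR 20 = da
byte 11: (8a XOR 22) XOR 76 = a8 XOR 76 = de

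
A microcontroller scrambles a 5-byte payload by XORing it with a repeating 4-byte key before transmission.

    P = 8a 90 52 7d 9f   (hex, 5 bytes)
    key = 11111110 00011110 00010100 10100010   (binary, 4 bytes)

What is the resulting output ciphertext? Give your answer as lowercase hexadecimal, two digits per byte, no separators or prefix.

748e46df61

The 4-byte key repeats, so the effective keystream is fe 1e 14 a2 fe.
byte 0: 8a ^ fe = 74
byte 1: 90 ^ 1e = 8e
byte 2: 52 ^ 14 = 46
byte 3: 7d ^ a2 = df
byte 4: 9f ^ fe = 61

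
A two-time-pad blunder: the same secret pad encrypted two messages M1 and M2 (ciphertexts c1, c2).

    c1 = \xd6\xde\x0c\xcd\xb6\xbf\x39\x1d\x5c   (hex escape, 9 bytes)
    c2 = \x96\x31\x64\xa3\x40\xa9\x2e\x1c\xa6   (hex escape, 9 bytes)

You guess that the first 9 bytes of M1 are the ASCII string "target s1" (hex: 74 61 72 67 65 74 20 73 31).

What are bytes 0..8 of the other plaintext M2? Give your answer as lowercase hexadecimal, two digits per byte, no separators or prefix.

348e1a0993623772cb

First, c1 ⊕ c2 = (M1 ⊕ K) ⊕ (M2 ⊕ K) = M1 ⊕ M2, so the key drops out. Then M2 = (M1 ⊕ M2) ⊕ M1 over the first 9 bytes.
byte 0: (d6 ⊕ 96) ⊕ 74 = 40 ⊕ 74 = 34
byte 1: (de ⊕ 31) ⊕ 61 = ef ⊕ 61 = 8e
byte 2: (0c ⊕ 64) ⊕ 72 = 68 ⊕ 72 = 1a
byte 3: (cd ⊕ a3) ⊕ 67 = 6e ⊕ 67 = 09
byte 4: (b6 ⊕ 40) ⊕ 65 = f6 ⊕ 65 = 93
byte 5: (bf ⊕ a9) ⊕ 74 = 16 ⊕ 74 = 62
byte 6: (39 ⊕ 2e) ⊕ 20 = 17 ⊕ 20 = 37
byte 7: (1d ⊕ 1c) ⊕ 73 = 01 ⊕ 73 = 72
byte 8: (5c ⊕ a6) ⊕ 31 = fa ⊕ 31 = cb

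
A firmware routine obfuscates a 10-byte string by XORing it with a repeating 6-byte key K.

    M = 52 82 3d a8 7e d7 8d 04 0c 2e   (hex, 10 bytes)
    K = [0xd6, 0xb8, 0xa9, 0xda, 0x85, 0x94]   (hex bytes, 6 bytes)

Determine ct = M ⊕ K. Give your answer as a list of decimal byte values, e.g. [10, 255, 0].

[132, 58, 148, 114, 251, 67, 91, 188, 165, 244]

The 6-byte key repeats, so the effective keystream is d6 b8 a9 da 85 94 d6 b8 a9 da.
byte 0: 01010010 ^ 11010110 = 10000100
byte 1: 10000010 ^ 10111000 = 00111010
byte 2: 00111101 ^ 10101001 = 10010100
byte 3: 10101000 ^ 11011010 = 01110010
byte 4: 01111110 ^ 10000101 = 11111011
byte 5: 11010111 ^ 10010100 = 01000011
byte 6: 10001101 ^ 11010110 = 01011011
byte 7: 00000100 ^ 10111000 = 10111100
byte 8: 00001100 ^ 10101001 = 10100101
byte 9: 00101110 ^ 11011010 = 11110100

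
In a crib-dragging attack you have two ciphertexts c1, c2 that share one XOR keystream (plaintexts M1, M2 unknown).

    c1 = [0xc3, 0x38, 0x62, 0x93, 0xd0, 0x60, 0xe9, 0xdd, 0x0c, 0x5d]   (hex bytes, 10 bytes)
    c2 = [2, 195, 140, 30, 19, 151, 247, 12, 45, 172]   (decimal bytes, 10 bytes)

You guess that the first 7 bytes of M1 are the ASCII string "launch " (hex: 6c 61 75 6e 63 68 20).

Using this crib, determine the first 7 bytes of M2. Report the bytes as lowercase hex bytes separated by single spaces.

ad 9a 9b e3 a0 9f 3e

First, c1 ⊕ c2 = (M1 ⊕ K) ⊕ (M2 ⊕ K) = M1 ⊕ M2, so the key drops out. Then M2 = (M1 ⊕ M2) ⊕ M1 over the first 7 bytes.
byte 0: (c3 xor 02) xor 6c = c1 xor 6c = ad
byte 1: (38 xor c3) xor 61 = fb xor 61 = 9a
byte 2: (62 xor 8c) xor 75 = ee xor 75 = 9b
byte 3: (93 xor 1e) xor 6e = 8d xor 6e = e3
byte 4: (d0 xor 13) xor 63 = c3 xor 63 = a0
byte 5: (60 xor 97) xor 68 = f7 xor 68 = 9f
byte 6: (e9 xor f7) xor 20 = 1e xor 20 = 3e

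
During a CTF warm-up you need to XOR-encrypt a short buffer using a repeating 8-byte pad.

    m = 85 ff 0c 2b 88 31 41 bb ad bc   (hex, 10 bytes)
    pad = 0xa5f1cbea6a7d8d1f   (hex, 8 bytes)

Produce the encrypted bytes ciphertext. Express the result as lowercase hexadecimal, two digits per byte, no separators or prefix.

The 8-byte key repeats, so the effective keystream is a5 f1 cb ea 6a 7d 8d 1f a5 f1.
byte 0: 133 XOR 165 =  32
byte 1: 255 XOR 241 =  14
byte 2:  12 XOR 203 = 199
byte 3:  43 XOR 234 = 193
byte 4: 136 XOR 106 = 226
byte 5:  49 XOR 125 =  76
byte 6:  65 XOR 141 = 204
byte 7: 187 XOR  31 = 164
byte 8: 173 XOR 165 =   8
byte 9: 188 XOR 241 =  77

200ec7c1e24ccca4084d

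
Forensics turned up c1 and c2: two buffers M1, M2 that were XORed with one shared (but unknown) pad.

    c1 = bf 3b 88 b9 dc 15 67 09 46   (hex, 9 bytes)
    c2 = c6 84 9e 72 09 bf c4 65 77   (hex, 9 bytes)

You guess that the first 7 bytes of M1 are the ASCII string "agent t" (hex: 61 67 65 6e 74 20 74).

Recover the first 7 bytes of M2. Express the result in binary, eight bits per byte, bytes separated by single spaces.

First, c1 ⊕ c2 = (M1 ⊕ K) ⊕ (M2 ⊕ K) = M1 ⊕ M2, so the key drops out. Then M2 = (M1 ⊕ M2) ⊕ M1 over the first 7 bytes.
byte 0: (bf xor c6) xor 61 = 79 xor 61 = 18
byte 1: (3b xor 84) xor 67 = bf xor 67 = d8
byte 2: (88 xor 9e) xor 65 = 16 xor 65 = 73
byte 3: (b9 xor 72) xor 6e = cb xor 6e = a5
byte 4: (dc xor 09) xor 74 = d5 xor 74 = a1
byte 5: (15 xor bf) xor 20 = aa xor 20 = 8a
byte 6: (67 xor c4) xor 74 = a3 xor 74 = d7

00011000 11011000 01110011 10100101 10100001 10001010 11010111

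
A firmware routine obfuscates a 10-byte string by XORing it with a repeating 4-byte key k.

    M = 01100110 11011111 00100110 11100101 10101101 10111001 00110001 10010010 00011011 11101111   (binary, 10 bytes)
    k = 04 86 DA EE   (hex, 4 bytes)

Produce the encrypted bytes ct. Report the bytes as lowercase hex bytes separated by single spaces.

62 59 fc 0b a9 3f eb 7c 1f 69

The 4-byte key repeats, so the effective keystream is 04 86 da ee 04 86 da ee 04 86.
byte 0: 66 ⊕ 04 = 62
byte 1: df ⊕ 86 = 59
byte 2: 26 ⊕ da = fc
byte 3: e5 ⊕ ee = 0b
byte 4: ad ⊕ 04 = a9
byte 5: b9 ⊕ 86 = 3f
byte 6: 31 ⊕ da = eb
byte 7: 92 ⊕ ee = 7c
byte 8: 1b ⊕ 04 = 1f
byte 9: ef ⊕ 86 = 69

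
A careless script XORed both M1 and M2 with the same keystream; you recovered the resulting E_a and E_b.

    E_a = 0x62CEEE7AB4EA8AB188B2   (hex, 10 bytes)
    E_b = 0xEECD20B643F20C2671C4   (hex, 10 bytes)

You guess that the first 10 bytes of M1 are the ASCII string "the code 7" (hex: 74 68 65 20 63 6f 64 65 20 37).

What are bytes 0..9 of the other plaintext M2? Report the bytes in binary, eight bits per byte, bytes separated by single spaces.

11111000 01101011 10101011 11101100 10010100 01110111 11100010 11110010 11011001 01000001

First, E_a ⊕ E_b = (M1 ⊕ K) ⊕ (M2 ⊕ K) = M1 ⊕ M2, so the key drops out. Then M2 = (M1 ⊕ M2) ⊕ M1 over the first 10 bytes.
byte 0: (62 ⊕ ee) ⊕ 74 = 8c ⊕ 74 = f8
byte 1: (ce ⊕ cd) ⊕ 68 = 03 ⊕ 68 = 6b
byte 2: (ee ⊕ 20) ⊕ 65 = ce ⊕ 65 = ab
byte 3: (7a ⊕ b6) ⊕ 20 = cc ⊕ 20 = ec
byte 4: (b4 ⊕ 43) ⊕ 63 = f7 ⊕ 63 = 94
byte 5: (ea ⊕ f2) ⊕ 6f = 18 ⊕ 6f = 77
byte 6: (8a ⊕ 0c) ⊕ 64 = 86 ⊕ 64 = e2
byte 7: (b1 ⊕ 26) ⊕ 65 = 97 ⊕ 65 = f2
byte 8: (88 ⊕ 71) ⊕ 20 = f9 ⊕ 20 = d9
byte 9: (b2 ⊕ c4) ⊕ 37 = 76 ⊕ 37 = 41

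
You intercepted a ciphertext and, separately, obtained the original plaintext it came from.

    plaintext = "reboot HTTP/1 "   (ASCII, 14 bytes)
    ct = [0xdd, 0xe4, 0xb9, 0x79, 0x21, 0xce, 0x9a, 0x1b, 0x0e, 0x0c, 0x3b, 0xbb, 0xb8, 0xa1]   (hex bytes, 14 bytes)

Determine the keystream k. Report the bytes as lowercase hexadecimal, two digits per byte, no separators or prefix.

af81db164ebaba535a586b948981

Since ct = plaintext ⊕ k, XORing both sides with plaintext gives k = plaintext ⊕ ct.
114 XOR 221 = 175
101 XOR 228 = 129
 98 XOR 185 = 219
111 XOR 121 =  22
111 XOR  33 =  78
116 XOR 206 = 186
 32 XOR 154 = 186
 72 XOR  27 =  83
 84 XOR  14 =  90
 84 XOR  12 =  88
 80 XOR  59 = 107
 47 XOR 187 = 148
 49 XOR 184 = 137
 32 XOR 161 = 129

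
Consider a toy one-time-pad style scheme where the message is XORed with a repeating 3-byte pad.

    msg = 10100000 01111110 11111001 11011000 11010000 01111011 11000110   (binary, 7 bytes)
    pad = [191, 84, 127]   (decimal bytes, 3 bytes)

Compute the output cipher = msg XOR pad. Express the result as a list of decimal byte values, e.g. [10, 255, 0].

The 3-byte key repeats, so the effective keystream is bf 54 7f bf 54 7f bf.
byte 0: a0 XOR bf = 1f
byte 1: 7e XOR 54 = 2a
byte 2: f9 XOR 7f = 86
byte 3: d8 XOR bf = 67
byte 4: d0 XOR 54 = 84
byte 5: 7b XOR 7f = 04
byte 6: c6 XOR bf = 79

[31, 42, 134, 103, 132, 4, 121]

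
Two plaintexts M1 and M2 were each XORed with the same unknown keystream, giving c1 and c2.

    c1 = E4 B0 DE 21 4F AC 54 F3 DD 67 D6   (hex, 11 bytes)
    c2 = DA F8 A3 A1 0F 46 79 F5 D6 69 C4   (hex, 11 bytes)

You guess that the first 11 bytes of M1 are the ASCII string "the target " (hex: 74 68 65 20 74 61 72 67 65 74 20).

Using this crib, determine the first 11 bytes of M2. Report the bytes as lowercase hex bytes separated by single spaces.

First, c1 ⊕ c2 = (M1 ⊕ K) ⊕ (M2 ⊕ K) = M1 ⊕ M2, so the key drops out. Then M2 = (M1 ⊕ M2) ⊕ M1 over the first 11 bytes.
byte 0: (e4 ⊕ da) ⊕ 74 = 3e ⊕ 74 = 4a
byte 1: (b0 ⊕ f8) ⊕ 68 = 48 ⊕ 68 = 20
byte 2: (de ⊕ a3) ⊕ 65 = 7d ⊕ 65 = 18
byte 3: (21 ⊕ a1) ⊕ 20 = 80 ⊕ 20 = a0
byte 4: (4f ⊕ 0f) ⊕ 74 = 40 ⊕ 74 = 34
byte 5: (ac ⊕ 46) ⊕ 61 = ea ⊕ 61 = 8b
byte 6: (54 ⊕ 79) ⊕ 72 = 2d ⊕ 72 = 5f
byte 7: (f3 ⊕ f5) ⊕ 67 = 06 ⊕ 67 = 61
byte 8: (dd ⊕ d6) ⊕ 65 = 0b ⊕ 65 = 6e
byte 9: (67 ⊕ 69) ⊕ 74 = 0e ⊕ 74 = 7a
byte 10: (d6 ⊕ c4) ⊕ 20 = 12 ⊕ 20 = 32

4a 20 18 a0 34 8b 5f 61 6e 7a 32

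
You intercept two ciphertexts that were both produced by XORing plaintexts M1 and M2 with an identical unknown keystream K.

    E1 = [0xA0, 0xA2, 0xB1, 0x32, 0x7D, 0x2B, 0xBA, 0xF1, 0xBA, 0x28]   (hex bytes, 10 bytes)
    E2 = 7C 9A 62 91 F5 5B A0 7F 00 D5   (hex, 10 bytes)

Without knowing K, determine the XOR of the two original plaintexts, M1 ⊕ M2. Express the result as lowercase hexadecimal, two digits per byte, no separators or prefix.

E1 ⊕ E2 = (M1 ⊕ K) ⊕ (M2 ⊕ K) = M1 ⊕ M2 — the shared key cancels under XOR.
a0 ⊕ 7c = dc
a2 ⊕ 9a = 38
b1 ⊕ 62 = d3
32 ⊕ 91 = a3
7d ⊕ f5 = 88
2b ⊕ 5b = 70
ba ⊕ a0 = 1a
f1 ⊕ 7f = 8e
ba ⊕ 00 = ba
28 ⊕ d5 = fd

dc38d3a388701a8ebafd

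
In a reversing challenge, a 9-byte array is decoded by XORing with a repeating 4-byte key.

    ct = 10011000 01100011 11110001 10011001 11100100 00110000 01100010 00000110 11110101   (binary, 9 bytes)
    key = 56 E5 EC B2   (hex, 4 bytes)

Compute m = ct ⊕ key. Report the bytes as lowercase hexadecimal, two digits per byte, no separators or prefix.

The 4-byte key repeats, so the effective keystream is 56 e5 ec b2 56 e5 ec b2 56.
byte 0: 98 XOR 56 = ce
byte 1: 63 XOR e5 = 86
byte 2: f1 XOR ec = 1d
byte 3: 99 XOR b2 = 2b
byte 4: e4 XOR 56 = b2
byte 5: 30 XOR e5 = d5
byte 6: 62 XOR ec = 8e
byte 7: 06 XOR b2 = b4
byte 8: f5 XOR 56 = a3

ce861d2bb2d58eb4a3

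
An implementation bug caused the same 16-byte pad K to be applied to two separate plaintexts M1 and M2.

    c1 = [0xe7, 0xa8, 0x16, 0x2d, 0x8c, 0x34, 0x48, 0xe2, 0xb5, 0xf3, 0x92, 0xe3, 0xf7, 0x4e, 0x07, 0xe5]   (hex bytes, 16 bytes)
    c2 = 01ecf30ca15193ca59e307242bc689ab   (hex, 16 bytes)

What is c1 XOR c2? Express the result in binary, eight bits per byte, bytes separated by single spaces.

11100110 01000100 11100101 00100001 00101101 01100101 11011011 00101000 11101100 00010000 10010101 11000111 11011100 10001000 10001110 01001110

c1 ⊕ c2 = (M1 ⊕ K) ⊕ (M2 ⊕ K) = M1 ⊕ M2 — the shared key cancels under XOR.
e7 ^ 01 = e6
a8 ^ ec = 44
16 ^ f3 = e5
2d ^ 0c = 21
8c ^ a1 = 2d
34 ^ 51 = 65
48 ^ 93 = db
e2 ^ ca = 28
b5 ^ 59 = ec
f3 ^ e3 = 10
92 ^ 07 = 95
e3 ^ 24 = c7
f7 ^ 2b = dc
4e ^ c6 = 88
07 ^ 89 = 8e
e5 ^ ab = 4e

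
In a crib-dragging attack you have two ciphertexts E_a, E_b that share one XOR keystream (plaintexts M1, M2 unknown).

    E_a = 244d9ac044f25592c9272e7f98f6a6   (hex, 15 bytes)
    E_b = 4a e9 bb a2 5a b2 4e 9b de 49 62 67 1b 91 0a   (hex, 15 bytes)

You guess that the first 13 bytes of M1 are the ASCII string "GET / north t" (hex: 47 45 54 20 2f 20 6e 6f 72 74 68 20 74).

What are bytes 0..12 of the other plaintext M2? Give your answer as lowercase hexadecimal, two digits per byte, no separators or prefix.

First, E_a ⊕ E_b = (M1 ⊕ K) ⊕ (M2 ⊕ K) = M1 ⊕ M2, so the key drops out. Then M2 = (M1 ⊕ M2) ⊕ M1 over the first 13 bytes.
byte 0: (24 ⊕ 4a) ⊕ 47 = 6e ⊕ 47 = 29
byte 1: (4d ⊕ e9) ⊕ 45 = a4 ⊕ 45 = e1
byte 2: (9a ⊕ bb) ⊕ 54 = 21 ⊕ 54 = 75
byte 3: (c0 ⊕ a2) ⊕ 20 = 62 ⊕ 20 = 42
byte 4: (44 ⊕ 5a) ⊕ 2f = 1e ⊕ 2f = 31
byte 5: (f2 ⊕ b2) ⊕ 20 = 40 ⊕ 20 = 60
byte 6: (55 ⊕ 4e) ⊕ 6e = 1b ⊕ 6e = 75
byte 7: (92 ⊕ 9b) ⊕ 6f = 09 ⊕ 6f = 66
byte 8: (c9 ⊕ de) ⊕ 72 = 17 ⊕ 72 = 65
byte 9: (27 ⊕ 49) ⊕ 74 = 6e ⊕ 74 = 1a
byte 10: (2e ⊕ 62) ⊕ 68 = 4c ⊕ 68 = 24
byte 11: (7f ⊕ 67) ⊕ 20 = 18 ⊕ 20 = 38
byte 12: (98 ⊕ 1b) ⊕ 74 = 83 ⊕ 74 = f7

29e1754231607566651a2438f7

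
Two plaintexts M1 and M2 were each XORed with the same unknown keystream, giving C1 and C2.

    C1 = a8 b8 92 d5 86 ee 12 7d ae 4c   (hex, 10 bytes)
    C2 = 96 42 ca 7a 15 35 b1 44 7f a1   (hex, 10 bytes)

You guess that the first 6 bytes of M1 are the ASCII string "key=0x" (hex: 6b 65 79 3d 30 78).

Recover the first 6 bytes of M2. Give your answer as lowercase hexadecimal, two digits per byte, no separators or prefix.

First, C1 ⊕ C2 = (M1 ⊕ K) ⊕ (M2 ⊕ K) = M1 ⊕ M2, so the key drops out. Then M2 = (M1 ⊕ M2) ⊕ M1 over the first 6 bytes.
byte 0: (a8 xor 96) xor 6b = 3e xor 6b = 55
byte 1: (b8 xor 42) xor 65 = fa xor 65 = 9f
byte 2: (92 xor ca) xor 79 = 58 xor 79 = 21
byte 3: (d5 xor 7a) xor 3d = af xor 3d = 92
byte 4: (86 xor 15) xor 30 = 93 xor 30 = a3
byte 5: (ee xor 35) xor 78 = db xor 78 = a3

559f2192a3a3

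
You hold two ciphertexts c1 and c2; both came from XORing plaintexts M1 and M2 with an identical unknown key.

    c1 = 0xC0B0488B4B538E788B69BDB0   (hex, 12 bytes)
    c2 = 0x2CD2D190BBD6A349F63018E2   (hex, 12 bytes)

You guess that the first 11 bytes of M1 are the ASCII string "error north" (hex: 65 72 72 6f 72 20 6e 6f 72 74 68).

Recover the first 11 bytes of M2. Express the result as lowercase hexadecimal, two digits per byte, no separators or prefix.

8910eb7482a5435e0f2dcd

First, c1 ⊕ c2 = (M1 ⊕ K) ⊕ (M2 ⊕ K) = M1 ⊕ M2, so the key drops out. Then M2 = (M1 ⊕ M2) ⊕ M1 over the first 11 bytes.
byte 0: (c0 ^ 2c) ^ 65 = ec ^ 65 = 89
byte 1: (b0 ^ d2) ^ 72 = 62 ^ 72 = 10
byte 2: (48 ^ d1) ^ 72 = 99 ^ 72 = eb
byte 3: (8b ^ 90) ^ 6f = 1b ^ 6f = 74
byte 4: (4b ^ bb) ^ 72 = f0 ^ 72 = 82
byte 5: (53 ^ d6) ^ 20 = 85 ^ 20 = a5
byte 6: (8e ^ a3) ^ 6e = 2d ^ 6e = 43
byte 7: (78 ^ 49) ^ 6f = 31 ^ 6f = 5e
byte 8: (8b ^ f6) ^ 72 = 7d ^ 72 = 0f
byte 9: (69 ^ 30) ^ 74 = 59 ^ 74 = 2d
byte 10: (bd ^ 18) ^ 68 = a5 ^ 68 = cd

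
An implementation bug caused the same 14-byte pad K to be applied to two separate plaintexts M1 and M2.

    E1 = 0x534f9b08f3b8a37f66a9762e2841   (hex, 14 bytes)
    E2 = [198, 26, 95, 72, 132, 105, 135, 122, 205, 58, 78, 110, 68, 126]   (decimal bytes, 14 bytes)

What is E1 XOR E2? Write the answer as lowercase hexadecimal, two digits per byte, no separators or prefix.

E1 ⊕ E2 = (M1 ⊕ K) ⊕ (M2 ⊕ K) = M1 ⊕ M2 — the shared key cancels under XOR.
byte 0: 01010011 ⊕ 11000110 = 10010101
byte 1: 01001111 ⊕ 00011010 = 01010101
byte 2: 10011011 ⊕ 01011111 = 11000100
byte 3: 00001000 ⊕ 01001000 = 01000000
byte 4: 11110011 ⊕ 10000100 = 01110111
byte 5: 10111000 ⊕ 01101001 = 11010001
byte 6: 10100011 ⊕ 10000111 = 00100100
byte 7: 01111111 ⊕ 01111010 = 00000101
byte 8: 01100110 ⊕ 11001101 = 10101011
byte 9: 10101001 ⊕ 00111010 = 10010011
byte 10: 01110110 ⊕ 01001110 = 00111000
byte 11: 00101110 ⊕ 01101110 = 01000000
byte 12: 00101000 ⊕ 01000100 = 01101100
byte 13: 01000001 ⊕ 01111110 = 00111111

9555c44077d12405ab9338406c3f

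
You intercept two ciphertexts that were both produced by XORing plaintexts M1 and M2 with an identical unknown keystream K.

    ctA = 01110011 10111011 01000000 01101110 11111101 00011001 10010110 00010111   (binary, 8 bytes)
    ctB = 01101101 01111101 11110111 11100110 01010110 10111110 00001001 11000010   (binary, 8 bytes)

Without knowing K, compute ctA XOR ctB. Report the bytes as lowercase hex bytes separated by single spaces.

1e c6 b7 88 ab a7 9f d5

ctA ⊕ ctB = (M1 ⊕ K) ⊕ (M2 ⊕ K) = M1 ⊕ M2 — the shared key cancels under XOR.
73 XOR 6d = 1e
bb XOR 7d = c6
40 XOR f7 = b7
6e XOR e6 = 88
fd XOR 56 = ab
19 XOR be = a7
96 XOR 09 = 9f
17 XOR c2 = d5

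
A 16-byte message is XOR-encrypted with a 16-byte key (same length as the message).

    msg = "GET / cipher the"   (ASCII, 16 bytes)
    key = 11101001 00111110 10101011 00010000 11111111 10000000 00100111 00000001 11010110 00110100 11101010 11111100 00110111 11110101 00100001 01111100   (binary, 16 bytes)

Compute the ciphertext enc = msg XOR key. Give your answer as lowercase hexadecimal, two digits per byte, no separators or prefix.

ae7bff30d0a04468a65c8f8e17814919

47 xor e9 = ae
45 xor 3e = 7b
54 xor ab = ff
20 xor 10 = 30
2f xor ff = d0
20 xor 80 = a0
63 xor 27 = 44
69 xor 01 = 68
70 xor d6 = a6
68 xor 34 = 5c
65 xor ea = 8f
72 xor fc = 8e
20 xor 37 = 17
74 xor f5 = 81
68 xor 21 = 49
65 xor 7c = 19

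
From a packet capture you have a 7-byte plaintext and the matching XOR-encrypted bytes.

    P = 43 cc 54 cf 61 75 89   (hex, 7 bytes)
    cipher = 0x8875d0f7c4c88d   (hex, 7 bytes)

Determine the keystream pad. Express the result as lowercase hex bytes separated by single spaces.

Since cipher = P ⊕ pad, XORing both sides with P gives pad = P ⊕ cipher.
byte 0: 43 XOR 88 = cb
byte 1: cc XOR 75 = b9
byte 2: 54 XOR d0 = 84
byte 3: cf XOR f7 = 38
byte 4: 61 XOR c4 = a5
byte 5: 75 XOR c8 = bd
byte 6: 89 XOR 8d = 04

cb b9 84 38 a5 bd 04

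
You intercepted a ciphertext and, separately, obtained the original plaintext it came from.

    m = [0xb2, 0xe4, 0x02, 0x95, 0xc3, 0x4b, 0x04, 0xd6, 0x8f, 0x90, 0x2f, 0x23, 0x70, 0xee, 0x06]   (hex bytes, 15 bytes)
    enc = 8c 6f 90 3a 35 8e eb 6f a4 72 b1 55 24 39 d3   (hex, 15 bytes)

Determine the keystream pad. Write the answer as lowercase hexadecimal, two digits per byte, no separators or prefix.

Since enc = m ⊕ pad, XORing both sides with m gives pad = m ⊕ enc.
b2 ⊕ 8c = 3e
e4 ⊕ 6f = 8b
02 ⊕ 90 = 92
95 ⊕ 3a = af
c3 ⊕ 35 = f6
4b ⊕ 8e = c5
04 ⊕ eb = ef
d6 ⊕ 6f = b9
8f ⊕ a4 = 2b
90 ⊕ 72 = e2
2f ⊕ b1 = 9e
23 ⊕ 55 = 76
70 ⊕ 24 = 54
ee ⊕ 39 = d7
06 ⊕ d3 = d5

3e8b92aff6c5efb92be29e7654d7d5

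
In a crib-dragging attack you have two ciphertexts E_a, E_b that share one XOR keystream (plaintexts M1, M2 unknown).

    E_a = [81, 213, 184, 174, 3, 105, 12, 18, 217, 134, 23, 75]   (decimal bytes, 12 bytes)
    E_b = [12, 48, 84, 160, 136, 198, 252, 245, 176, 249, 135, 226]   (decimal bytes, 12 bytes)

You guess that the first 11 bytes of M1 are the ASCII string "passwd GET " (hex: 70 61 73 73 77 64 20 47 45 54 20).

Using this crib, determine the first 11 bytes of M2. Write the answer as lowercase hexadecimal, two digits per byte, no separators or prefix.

First, E_a ⊕ E_b = (M1 ⊕ K) ⊕ (M2 ⊕ K) = M1 ⊕ M2, so the key drops out. Then M2 = (M1 ⊕ M2) ⊕ M1 over the first 11 bytes.
byte 0: (51 ^ 0c) ^ 70 = 5d ^ 70 = 2d
byte 1: (d5 ^ 30) ^ 61 = e5 ^ 61 = 84
byte 2: (b8 ^ 54) ^ 73 = ec ^ 73 = 9f
byte 3: (ae ^ a0) ^ 73 = 0e ^ 73 = 7d
byte 4: (03 ^ 88) ^ 77 = 8b ^ 77 = fc
byte 5: (69 ^ c6) ^ 64 = af ^ 64 = cb
byte 6: (0c ^ fc) ^ 20 = f0 ^ 20 = d0
byte 7: (12 ^ f5) ^ 47 = e7 ^ 47 = a0
byte 8: (d9 ^ b0) ^ 45 = 69 ^ 45 = 2c
byte 9: (86 ^ f9) ^ 54 = 7f ^ 54 = 2b
byte 10: (17 ^ 87) ^ 20 = 90 ^ 20 = b0

2d849f7dfccbd0a02c2bb0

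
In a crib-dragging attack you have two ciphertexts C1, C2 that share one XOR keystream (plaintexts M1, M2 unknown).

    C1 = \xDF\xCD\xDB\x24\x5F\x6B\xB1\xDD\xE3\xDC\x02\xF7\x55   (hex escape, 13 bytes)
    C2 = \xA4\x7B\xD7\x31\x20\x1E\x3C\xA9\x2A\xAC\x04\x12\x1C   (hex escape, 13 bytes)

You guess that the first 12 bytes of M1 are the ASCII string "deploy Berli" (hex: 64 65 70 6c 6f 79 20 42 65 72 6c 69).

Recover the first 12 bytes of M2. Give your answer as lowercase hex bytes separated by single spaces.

First, C1 ⊕ C2 = (M1 ⊕ K) ⊕ (M2 ⊕ K) = M1 ⊕ M2, so the key drops out. Then M2 = (M1 ⊕ M2) ⊕ M1 over the first 12 bytes.
byte 0: (df ^ a4) ^ 64 = 7b ^ 64 = 1f
byte 1: (cd ^ 7b) ^ 65 = b6 ^ 65 = d3
byte 2: (db ^ d7) ^ 70 = 0c ^ 70 = 7c
byte 3: (24 ^ 31) ^ 6c = 15 ^ 6c = 79
byte 4: (5f ^ 20) ^ 6f = 7f ^ 6f = 10
byte 5: (6b ^ 1e) ^ 79 = 75 ^ 79 = 0c
byte 6: (b1 ^ 3c) ^ 20 = 8d ^ 20 = ad
byte 7: (dd ^ a9) ^ 42 = 74 ^ 42 = 36
byte 8: (e3 ^ 2a) ^ 65 = c9 ^ 65 = ac
byte 9: (dc ^ ac) ^ 72 = 70 ^ 72 = 02
byte 10: (02 ^ 04) ^ 6c = 06 ^ 6c = 6a
byte 11: (f7 ^ 12) ^ 69 = e5 ^ 69 = 8c

1f d3 7c 79 10 0c ad 36 ac 02 6a 8c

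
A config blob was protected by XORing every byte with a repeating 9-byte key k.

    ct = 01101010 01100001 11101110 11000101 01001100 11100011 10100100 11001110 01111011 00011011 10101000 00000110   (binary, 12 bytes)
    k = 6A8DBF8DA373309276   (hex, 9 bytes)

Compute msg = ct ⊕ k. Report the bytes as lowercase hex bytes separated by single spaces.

The 9-byte key repeats, so the effective keystream is 6a 8d bf 8d a3 73 30 92 76 6a 8d bf.
byte 0: 6a XOR 6a = 00
byte 1: 61 XOR 8d = ec
byte 2: ee XOR bf = 51
byte 3: c5 XOR 8d = 48
byte 4: 4c XOR a3 = ef
byte 5: e3 XOR 73 = 90
byte 6: a4 XOR 30 = 94
byte 7: ce XOR 92 = 5c
byte 8: 7b XOR 76 = 0d
byte 9: 1b XOR 6a = 71
byte 10: a8 XOR 8d = 25
byte 11: 06 XOR bf = b9

00 ec 51 48 ef 90 94 5c 0d 71 25 b9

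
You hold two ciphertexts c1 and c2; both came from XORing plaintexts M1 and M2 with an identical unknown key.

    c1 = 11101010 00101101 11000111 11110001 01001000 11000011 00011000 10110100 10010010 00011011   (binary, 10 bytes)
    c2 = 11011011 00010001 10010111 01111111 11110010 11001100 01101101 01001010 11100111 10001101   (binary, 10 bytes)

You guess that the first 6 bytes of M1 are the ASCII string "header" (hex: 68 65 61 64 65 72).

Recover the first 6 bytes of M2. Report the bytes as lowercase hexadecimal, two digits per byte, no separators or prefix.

First, c1 ⊕ c2 = (M1 ⊕ K) ⊕ (M2 ⊕ K) = M1 ⊕ M2, so the key drops out. Then M2 = (M1 ⊕ M2) ⊕ M1 over the first 6 bytes.
byte 0: (ea ^ db) ^ 68 = 31 ^ 68 = 59
byte 1: (2d ^ 11) ^ 65 = 3c ^ 65 = 59
byte 2: (c7 ^ 97) ^ 61 = 50 ^ 61 = 31
byte 3: (f1 ^ 7f) ^ 64 = 8e ^ 64 = ea
byte 4: (48 ^ f2) ^ 65 = ba ^ 65 = df
byte 5: (c3 ^ cc) ^ 72 = 0f ^ 72 = 7d

595931eadf7d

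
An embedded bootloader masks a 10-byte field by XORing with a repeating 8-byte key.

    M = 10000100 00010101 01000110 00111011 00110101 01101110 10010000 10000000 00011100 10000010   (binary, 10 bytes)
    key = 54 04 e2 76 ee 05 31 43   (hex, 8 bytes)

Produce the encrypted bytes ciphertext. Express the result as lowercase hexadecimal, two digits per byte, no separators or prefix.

d011a44ddb6ba1c34886

The 8-byte key repeats, so the effective keystream is 54 04 e2 76 ee 05 31 43 54 04.
byte 0: 10000100 XOR 01010100 = 11010000
byte 1: 00010101 XOR 00000100 = 00010001
byte 2: 01000110 XOR 11100010 = 10100100
byte 3: 00111011 XOR 01110110 = 01001101
byte 4: 00110101 XOR 11101110 = 11011011
byte 5: 01101110 XOR 00000101 = 01101011
byte 6: 10010000 XOR 00110001 = 10100001
byte 7: 10000000 XOR 01000011 = 11000011
byte 8: 00011100 XOR 01010100 = 01001000
byte 9: 10000010 XOR 00000100 = 10000110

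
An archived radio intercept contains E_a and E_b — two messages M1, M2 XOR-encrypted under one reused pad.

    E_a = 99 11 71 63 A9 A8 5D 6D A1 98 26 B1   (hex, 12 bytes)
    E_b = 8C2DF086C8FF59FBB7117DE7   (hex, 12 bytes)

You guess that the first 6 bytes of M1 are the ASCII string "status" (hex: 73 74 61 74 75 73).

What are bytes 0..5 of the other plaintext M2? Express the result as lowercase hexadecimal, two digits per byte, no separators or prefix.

First, E_a ⊕ E_b = (M1 ⊕ K) ⊕ (M2 ⊕ K) = M1 ⊕ M2, so the key drops out. Then M2 = (M1 ⊕ M2) ⊕ M1 over the first 6 bytes.
byte 0: (99 ^ 8c) ^ 73 = 15 ^ 73 = 66
byte 1: (11 ^ 2d) ^ 74 = 3c ^ 74 = 48
byte 2: (71 ^ f0) ^ 61 = 81 ^ 61 = e0
byte 3: (63 ^ 86) ^ 74 = e5 ^ 74 = 91
byte 4: (a9 ^ c8) ^ 75 = 61 ^ 75 = 14
byte 5: (a8 ^ ff) ^ 73 = 57 ^ 73 = 24

6648e0911424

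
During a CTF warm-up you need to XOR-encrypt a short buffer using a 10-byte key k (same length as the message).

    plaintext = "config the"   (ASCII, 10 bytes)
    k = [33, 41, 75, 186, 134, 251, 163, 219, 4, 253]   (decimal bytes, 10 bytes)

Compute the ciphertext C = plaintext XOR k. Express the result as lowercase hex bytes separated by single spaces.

42 46 25 dc ef 9c 83 af 6c 98

XOR is its own inverse, so applying the key byte-wise gives the result directly.
63 ⊕ 21 = 42
6f ⊕ 29 = 46
6e ⊕ 4b = 25
66 ⊕ ba = dc
69 ⊕ 86 = ef
67 ⊕ fb = 9c
20 ⊕ a3 = 83
74 ⊕ db = af
68 ⊕ 04 = 6c
65 ⊕ fd = 98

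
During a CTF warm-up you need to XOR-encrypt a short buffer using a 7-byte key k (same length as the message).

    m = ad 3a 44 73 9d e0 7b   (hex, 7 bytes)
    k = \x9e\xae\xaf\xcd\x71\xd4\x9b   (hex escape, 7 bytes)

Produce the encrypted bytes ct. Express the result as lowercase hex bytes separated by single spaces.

33 94 eb be ec 34 e0

ad XOR 9e = 33
3a XOR ae = 94
44 XOR af = eb
73 XOR cd = be
9d XOR 71 = ec
e0 XOR d4 = 34
7b XOR 9b = e0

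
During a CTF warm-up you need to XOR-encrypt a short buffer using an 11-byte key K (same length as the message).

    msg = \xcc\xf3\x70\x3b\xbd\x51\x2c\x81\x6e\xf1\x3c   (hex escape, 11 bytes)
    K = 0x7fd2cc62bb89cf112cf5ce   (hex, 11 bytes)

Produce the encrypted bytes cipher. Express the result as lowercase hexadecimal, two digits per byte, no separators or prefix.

XOR is its own inverse, so applying the key byte-wise gives the result directly.
cc ^ 7f = b3
f3 ^ d2 = 21
70 ^ cc = bc
3b ^ 62 = 59
bd ^ bb = 06
51 ^ 89 = d8
2c ^ cf = e3
81 ^ 11 = 90
6e ^ 2c = 42
f1 ^ f5 = 04
3c ^ ce = f2

b321bc5906d8e3904204f2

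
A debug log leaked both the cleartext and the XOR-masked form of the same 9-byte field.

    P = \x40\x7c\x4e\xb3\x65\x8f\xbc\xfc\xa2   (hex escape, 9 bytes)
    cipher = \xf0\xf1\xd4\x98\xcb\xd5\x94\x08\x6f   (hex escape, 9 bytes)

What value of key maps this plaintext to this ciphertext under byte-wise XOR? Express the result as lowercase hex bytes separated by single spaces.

b0 8d 9a 2b ae 5a 28 f4 cd

Since cipher = P ⊕ key, XORing both sides with P gives key = P ⊕ cipher.
 64 ⊕ 240 = 176
124 ⊕ 241 = 141
 78 ⊕ 212 = 154
179 ⊕ 152 =  43
101 ⊕ 203 = 174
143 ⊕ 213 =  90
188 ⊕ 148 =  40
252 ⊕   8 = 244
162 ⊕ 111 = 205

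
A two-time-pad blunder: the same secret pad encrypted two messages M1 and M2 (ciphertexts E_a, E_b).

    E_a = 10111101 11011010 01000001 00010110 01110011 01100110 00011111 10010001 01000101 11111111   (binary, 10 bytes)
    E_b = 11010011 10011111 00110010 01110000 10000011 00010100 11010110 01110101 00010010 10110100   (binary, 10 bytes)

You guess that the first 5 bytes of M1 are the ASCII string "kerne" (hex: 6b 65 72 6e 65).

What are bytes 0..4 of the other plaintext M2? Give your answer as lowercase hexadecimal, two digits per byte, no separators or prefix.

First, E_a ⊕ E_b = (M1 ⊕ K) ⊕ (M2 ⊕ K) = M1 ⊕ M2, so the key drops out. Then M2 = (M1 ⊕ M2) ⊕ M1 over the first 5 bytes.
byte 0: (bd xor d3) xor 6b = 6e xor 6b = 05
byte 1: (da xor 9f) xor 65 = 45 xor 65 = 20
byte 2: (41 xor 32) xor 72 = 73 xor 72 = 01
byte 3: (16 xor 70) xor 6e = 66 xor 6e = 08
byte 4: (73 xor 83) xor 65 = f0 xor 65 = 95

0520010895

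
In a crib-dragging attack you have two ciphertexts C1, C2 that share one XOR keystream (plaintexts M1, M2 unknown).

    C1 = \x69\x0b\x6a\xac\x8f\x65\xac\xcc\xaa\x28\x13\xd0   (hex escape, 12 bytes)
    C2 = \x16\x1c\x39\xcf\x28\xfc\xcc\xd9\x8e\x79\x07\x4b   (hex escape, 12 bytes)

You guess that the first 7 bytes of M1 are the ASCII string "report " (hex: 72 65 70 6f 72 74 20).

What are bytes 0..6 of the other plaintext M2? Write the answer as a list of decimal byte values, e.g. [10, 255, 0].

[13, 114, 35, 12, 213, 237, 64]

First, C1 ⊕ C2 = (M1 ⊕ K) ⊕ (M2 ⊕ K) = M1 ⊕ M2, so the key drops out. Then M2 = (M1 ⊕ M2) ⊕ M1 over the first 7 bytes.
byte 0: (69 XOR 16) XOR 72 = 7f XOR 72 = 0d
byte 1: (0b XOR 1c) XOR 65 = 17 XOR 65 = 72
byte 2: (6a XOR 39) XOR 70 = 53 XOR 70 = 23
byte 3: (ac XOR cf) XOR 6f = 63 XOR 6f = 0c
byte 4: (8f XOR 28) XOR 72 = a7 XOR 72 = d5
byte 5: (65 XOR fc) XOR 74 = 99 XOR 74 = ed
byte 6: (ac XOR cc) XOR 20 = 60 XOR 20 = 40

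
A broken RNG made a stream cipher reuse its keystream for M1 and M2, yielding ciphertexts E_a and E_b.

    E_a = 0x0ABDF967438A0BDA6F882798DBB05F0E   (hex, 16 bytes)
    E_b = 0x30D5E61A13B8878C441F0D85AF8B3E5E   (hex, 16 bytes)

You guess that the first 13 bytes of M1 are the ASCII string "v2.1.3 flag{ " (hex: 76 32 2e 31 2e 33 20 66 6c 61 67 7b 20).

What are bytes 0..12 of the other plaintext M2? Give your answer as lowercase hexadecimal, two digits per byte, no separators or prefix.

First, E_a ⊕ E_b = (M1 ⊕ K) ⊕ (M2 ⊕ K) = M1 ⊕ M2, so the key drops out. Then M2 = (M1 ⊕ M2) ⊕ M1 over the first 13 bytes.
byte 0: (0a xor 30) xor 76 = 3a xor 76 = 4c
byte 1: (bd xor d5) xor 32 = 68 xor 32 = 5a
byte 2: (f9 xor e6) xor 2e = 1f xor 2e = 31
byte 3: (67 xor 1a) xor 31 = 7d xor 31 = 4c
byte 4: (43 xor 13) xor 2e = 50 xor 2e = 7e
byte 5: (8a xor b8) xor 33 = 32 xor 33 = 01
byte 6: (0b xor 87) xor 20 = 8c xor 20 = ac
byte 7: (da xor 8c) xor 66 = 56 xor 66 = 30
byte 8: (6f xor 44) xor 6c = 2b xor 6c = 47
byte 9: (88 xor 1f) xor 61 = 97 xor 61 = f6
byte 10: (27 xor 0d) xor 67 = 2a xor 67 = 4d
byte 11: (98 xor 85) xor 7b = 1d xor 7b = 66
byte 12: (db xor af) xor 20 = 74 xor 20 = 54

4c5a314c7e01ac3047f64d6654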